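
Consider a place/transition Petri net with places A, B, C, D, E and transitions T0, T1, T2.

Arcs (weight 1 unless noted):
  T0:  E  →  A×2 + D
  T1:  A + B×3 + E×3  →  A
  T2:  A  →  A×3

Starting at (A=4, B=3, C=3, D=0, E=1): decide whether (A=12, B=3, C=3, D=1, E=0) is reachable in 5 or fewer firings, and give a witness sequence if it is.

step 1: fire T0:  (A=4, B=3, C=3, D=0, E=1) → (A=6, B=3, C=3, D=1, E=0)
step 2: fire T2:  (A=6, B=3, C=3, D=1, E=0) → (A=8, B=3, C=3, D=1, E=0)
step 3: fire T2:  (A=8, B=3, C=3, D=1, E=0) → (A=10, B=3, C=3, D=1, E=0)
step 4: fire T2:  (A=10, B=3, C=3, D=1, E=0) → (A=12, B=3, C=3, D=1, E=0)

YES — reachable via ⟨T0, T2, T2, T2⟩ (4 firings)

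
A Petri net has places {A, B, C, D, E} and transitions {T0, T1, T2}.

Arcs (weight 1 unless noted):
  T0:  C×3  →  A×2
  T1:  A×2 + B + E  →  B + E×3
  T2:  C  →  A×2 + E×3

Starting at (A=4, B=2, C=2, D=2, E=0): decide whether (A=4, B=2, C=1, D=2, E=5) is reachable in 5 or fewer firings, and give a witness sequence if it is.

YES — reachable via ⟨T2, T1⟩ (2 firings)

step 1: fire T2:  (A=4, B=2, C=2, D=2, E=0) → (A=6, B=2, C=1, D=2, E=3)
step 2: fire T1:  (A=6, B=2, C=1, D=2, E=3) → (A=4, B=2, C=1, D=2, E=5)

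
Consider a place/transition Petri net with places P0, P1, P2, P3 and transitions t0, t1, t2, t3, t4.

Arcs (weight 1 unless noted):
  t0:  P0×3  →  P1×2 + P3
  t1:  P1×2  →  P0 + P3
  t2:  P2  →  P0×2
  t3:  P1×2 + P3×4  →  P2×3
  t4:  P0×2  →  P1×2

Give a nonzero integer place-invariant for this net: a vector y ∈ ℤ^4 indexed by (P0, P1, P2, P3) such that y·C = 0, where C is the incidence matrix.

Incidence matrix C (rows=places, cols=transitions):
       t0   t1   t2   t3   t4
   P0  -3    1    2    0   -2
   P1   2   -2    0   -2    2
   P2   0    0   -1    3    0
   P3   1    1    0   -4    0

Candidate y = [1, 1, 2, 1]; check y·C column-wise:
  col t0: 1·-3 + 1·2 + 2·0 + 1·1 = 0
  col t1: 1·1 + 1·-2 + 2·0 + 1·1 = 0
  col t2: 1·2 + 1·0 + 2·-1 + 1·0 = 0
  col t3: 1·0 + 1·-2 + 2·3 + 1·-4 = 0
  col t4: 1·-2 + 1·2 + 2·0 + 1·0 = 0

y = (P0:1, P1:1, P2:2, P3:1)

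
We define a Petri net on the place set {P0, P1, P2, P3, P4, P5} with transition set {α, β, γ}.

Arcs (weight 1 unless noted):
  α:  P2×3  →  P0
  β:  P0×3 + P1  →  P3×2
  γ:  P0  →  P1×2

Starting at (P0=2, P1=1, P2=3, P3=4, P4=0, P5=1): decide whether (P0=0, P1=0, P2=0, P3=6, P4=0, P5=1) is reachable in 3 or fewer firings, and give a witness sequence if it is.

YES — reachable via ⟨α, β⟩ (2 firings)

step 1: fire α:  (P0=2, P1=1, P2=3, P3=4, P4=0, P5=1) → (P0=3, P1=1, P2=0, P3=4, P4=0, P5=1)
step 2: fire β:  (P0=3, P1=1, P2=0, P3=4, P4=0, P5=1) → (P0=0, P1=0, P2=0, P3=6, P4=0, P5=1)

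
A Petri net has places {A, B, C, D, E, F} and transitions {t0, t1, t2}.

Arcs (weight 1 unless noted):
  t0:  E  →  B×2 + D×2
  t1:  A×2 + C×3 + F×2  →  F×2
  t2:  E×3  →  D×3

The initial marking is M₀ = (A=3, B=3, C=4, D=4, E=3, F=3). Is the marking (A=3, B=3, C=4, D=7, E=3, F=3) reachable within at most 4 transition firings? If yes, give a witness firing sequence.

NO — not reachable within 4 firings

depth 0: 1 marking
depth 1: 4 markings reached so far
depth 2: 7 markings reached so far
depth 3: 9 markings reached so far
depth 4: 10 markings reached so far
target is not among the 10 markings reachable within 4 steps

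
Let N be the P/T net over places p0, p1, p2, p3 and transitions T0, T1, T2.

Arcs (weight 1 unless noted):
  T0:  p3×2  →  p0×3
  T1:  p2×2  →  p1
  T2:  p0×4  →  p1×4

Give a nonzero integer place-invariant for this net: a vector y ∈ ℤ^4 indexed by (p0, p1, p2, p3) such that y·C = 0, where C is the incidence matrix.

Incidence matrix C (rows=places, cols=transitions):
       T0   T1   T2
   p0   3    0   -4
   p1   0    1    4
   p2   0   -2    0
   p3  -2    0    0

Candidate y = [2, 2, 1, 3]; check y·C column-wise:
  col T0: 2·3 + 2·0 + 1·0 + 3·-2 = 0
  col T1: 2·0 + 2·1 + 1·-2 + 3·0 = 0
  col T2: 2·-4 + 2·4 + 1·0 + 3·0 = 0

y = (p0:2, p1:2, p2:1, p3:3)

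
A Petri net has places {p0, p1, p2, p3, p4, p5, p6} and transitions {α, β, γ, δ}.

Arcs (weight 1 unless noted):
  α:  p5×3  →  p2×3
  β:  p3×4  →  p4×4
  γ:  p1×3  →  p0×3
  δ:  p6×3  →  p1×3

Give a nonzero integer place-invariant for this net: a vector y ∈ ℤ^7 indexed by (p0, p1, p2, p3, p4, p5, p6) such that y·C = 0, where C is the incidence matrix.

y = (p0:0, p1:0, p2:0, p3:1, p4:1, p5:0, p6:0)

Incidence matrix C (rows=places, cols=transitions):
        α    β    γ    δ
   p0   0    0    3    0
   p1   0    0   -3    3
   p2   3    0    0    0
   p3   0   -4    0    0
   p4   0    4    0    0
   p5  -3    0    0    0
   p6   0    0    0   -3

Candidate y = [0, 0, 0, 1, 1, 0, 0]; check y·C column-wise:
  col α: 0·3 + 1·0 + 1·0 + 0·-3 = 0
  col β: 1·-4 + 1·4 = 0
  col γ: 0·3 + 0·-3 + 1·0 + 1·0 = 0
  col δ: 0·3 + 1·0 + 1·0 + 0·-3 = 0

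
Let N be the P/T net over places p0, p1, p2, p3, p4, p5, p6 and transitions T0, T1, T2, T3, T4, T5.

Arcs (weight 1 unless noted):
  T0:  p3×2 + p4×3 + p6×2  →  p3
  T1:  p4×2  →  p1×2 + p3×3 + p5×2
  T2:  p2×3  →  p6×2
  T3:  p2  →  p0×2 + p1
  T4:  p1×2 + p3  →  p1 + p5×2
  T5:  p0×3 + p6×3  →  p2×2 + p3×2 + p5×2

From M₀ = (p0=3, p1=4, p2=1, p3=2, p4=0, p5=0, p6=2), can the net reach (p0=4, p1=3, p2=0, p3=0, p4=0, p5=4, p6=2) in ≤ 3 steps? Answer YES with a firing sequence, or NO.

NO — not reachable within 3 firings

depth 0: 1 marking
depth 1: 3 markings reached so far
depth 2: 5 markings reached so far
depth 3: 6 markings reached so far
target is not among the 6 markings reachable within 3 steps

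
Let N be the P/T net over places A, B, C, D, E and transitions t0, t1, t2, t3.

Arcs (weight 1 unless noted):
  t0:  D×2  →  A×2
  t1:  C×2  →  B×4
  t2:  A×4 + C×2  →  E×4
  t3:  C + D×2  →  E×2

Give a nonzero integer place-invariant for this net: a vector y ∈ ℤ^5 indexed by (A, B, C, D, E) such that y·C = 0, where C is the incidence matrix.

Incidence matrix C (rows=places, cols=transitions):
       t0   t1   t2   t3
    A   2    0   -4    0
    B   0    4    0    0
    C   0   -2   -2   -1
    D  -2    0    0   -2
    E   0    0    4    2

Candidate y = [1, -1, -2, 1, 0]; check y·C column-wise:
  col t0: 1·2 + -1·0 + -2·0 + 1·-2 = 0
  col t1: 1·0 + -1·4 + -2·-2 + 1·0 = 0
  col t2: 1·-4 + -1·0 + -2·-2 + 1·0 + 0·4 = 0
  col t3: 1·0 + -1·0 + -2·-1 + 1·-2 + 0·2 = 0

y = (A:1, B:-1, C:-2, D:1, E:0)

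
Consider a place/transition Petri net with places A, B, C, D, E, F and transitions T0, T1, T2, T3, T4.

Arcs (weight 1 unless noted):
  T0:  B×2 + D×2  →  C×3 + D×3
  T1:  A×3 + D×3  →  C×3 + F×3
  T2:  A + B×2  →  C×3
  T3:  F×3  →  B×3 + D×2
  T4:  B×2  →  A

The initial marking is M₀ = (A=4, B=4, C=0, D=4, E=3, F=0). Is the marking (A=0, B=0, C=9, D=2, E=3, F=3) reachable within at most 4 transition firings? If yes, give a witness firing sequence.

step 1: fire T0:  (A=4, B=4, C=0, D=4, E=3, F=0) → (A=4, B=2, C=3, D=5, E=3, F=0)
step 2: fire T1:  (A=4, B=2, C=3, D=5, E=3, F=0) → (A=1, B=2, C=6, D=2, E=3, F=3)
step 3: fire T2:  (A=1, B=2, C=6, D=2, E=3, F=3) → (A=0, B=0, C=9, D=2, E=3, F=3)

YES — reachable via ⟨T0, T1, T2⟩ (3 firings)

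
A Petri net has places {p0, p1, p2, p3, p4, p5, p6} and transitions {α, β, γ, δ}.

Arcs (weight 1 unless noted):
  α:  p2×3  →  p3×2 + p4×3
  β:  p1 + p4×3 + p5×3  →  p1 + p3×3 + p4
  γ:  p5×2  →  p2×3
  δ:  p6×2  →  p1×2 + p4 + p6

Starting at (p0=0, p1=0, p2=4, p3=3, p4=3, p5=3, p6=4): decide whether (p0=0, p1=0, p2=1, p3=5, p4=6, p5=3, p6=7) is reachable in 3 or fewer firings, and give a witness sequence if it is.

NO — not reachable within 3 firings

depth 0: 1 marking
depth 1: 4 markings reached so far
depth 2: 9 markings reached so far
depth 3: 16 markings reached so far
target is not among the 16 markings reachable within 3 steps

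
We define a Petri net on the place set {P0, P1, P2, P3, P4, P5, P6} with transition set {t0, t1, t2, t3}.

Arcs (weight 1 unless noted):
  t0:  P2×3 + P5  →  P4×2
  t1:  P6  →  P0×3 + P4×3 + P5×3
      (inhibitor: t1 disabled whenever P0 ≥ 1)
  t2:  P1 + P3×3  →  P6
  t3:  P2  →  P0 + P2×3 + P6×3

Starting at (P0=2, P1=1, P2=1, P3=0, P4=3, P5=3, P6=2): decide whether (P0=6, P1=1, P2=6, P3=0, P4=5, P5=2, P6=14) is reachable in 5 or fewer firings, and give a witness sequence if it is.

YES — reachable via ⟨t3, t3, t0, t3, t3⟩ (5 firings)

step 1: fire t3:  (P0=2, P1=1, P2=1, P3=0, P4=3, P5=3, P6=2) → (P0=3, P1=1, P2=3, P3=0, P4=3, P5=3, P6=5)
step 2: fire t3:  (P0=3, P1=1, P2=3, P3=0, P4=3, P5=3, P6=5) → (P0=4, P1=1, P2=5, P3=0, P4=3, P5=3, P6=8)
step 3: fire t0:  (P0=4, P1=1, P2=5, P3=0, P4=3, P5=3, P6=8) → (P0=4, P1=1, P2=2, P3=0, P4=5, P5=2, P6=8)
step 4: fire t3:  (P0=4, P1=1, P2=2, P3=0, P4=5, P5=2, P6=8) → (P0=5, P1=1, P2=4, P3=0, P4=5, P5=2, P6=11)
step 5: fire t3:  (P0=5, P1=1, P2=4, P3=0, P4=5, P5=2, P6=11) → (P0=6, P1=1, P2=6, P3=0, P4=5, P5=2, P6=14)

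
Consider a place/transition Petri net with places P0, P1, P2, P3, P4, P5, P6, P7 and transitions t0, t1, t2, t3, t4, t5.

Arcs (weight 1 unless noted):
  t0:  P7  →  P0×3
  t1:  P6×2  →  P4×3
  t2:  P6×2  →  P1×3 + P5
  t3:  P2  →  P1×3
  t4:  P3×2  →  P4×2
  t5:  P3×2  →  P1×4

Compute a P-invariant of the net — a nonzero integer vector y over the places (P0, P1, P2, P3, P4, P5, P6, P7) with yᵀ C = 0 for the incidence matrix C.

Incidence matrix C (rows=places, cols=transitions):
       t0   t1   t2   t3   t4   t5
   P0   3    0    0    0    0    0
   P1   0    0    3    3    0    4
   P2   0    0    0   -1    0    0
   P3   0    0    0    0   -2   -2
   P4   0    3    0    0    2    0
   P5   0    0    1    0    0    0
   P6   0   -2   -2    0    0    0
   P7  -1    0    0    0    0    0

Candidate y = [0, 1, 3, 2, 2, 3, 3, 0]; check y·C column-wise:
  col t0: 0·3 + 1·0 + 3·0 + 2·0 + 2·0 + 3·0 + 3·0 + 0·-1 = 0
  col t1: 1·0 + 3·0 + 2·0 + 2·3 + 3·0 + 3·-2 = 0
  col t2: 1·3 + 3·0 + 2·0 + 2·0 + 3·1 + 3·-2 = 0
  col t3: 1·3 + 3·-1 + 2·0 + 2·0 + 3·0 + 3·0 = 0
  col t4: 1·0 + 3·0 + 2·-2 + 2·2 + 3·0 + 3·0 = 0
  col t5: 1·4 + 3·0 + 2·-2 + 2·0 + 3·0 + 3·0 = 0

y = (P0:0, P1:1, P2:3, P3:2, P4:2, P5:3, P6:3, P7:0)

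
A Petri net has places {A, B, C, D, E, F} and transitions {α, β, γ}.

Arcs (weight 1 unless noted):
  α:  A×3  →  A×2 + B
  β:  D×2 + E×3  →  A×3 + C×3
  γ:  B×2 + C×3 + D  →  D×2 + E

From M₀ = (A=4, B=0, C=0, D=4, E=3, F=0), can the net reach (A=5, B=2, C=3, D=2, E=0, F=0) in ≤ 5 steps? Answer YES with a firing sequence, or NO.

YES — reachable via ⟨α, α, β⟩ (3 firings)

step 1: fire α:  (A=4, B=0, C=0, D=4, E=3, F=0) → (A=3, B=1, C=0, D=4, E=3, F=0)
step 2: fire α:  (A=3, B=1, C=0, D=4, E=3, F=0) → (A=2, B=2, C=0, D=4, E=3, F=0)
step 3: fire β:  (A=2, B=2, C=0, D=4, E=3, F=0) → (A=5, B=2, C=3, D=2, E=0, F=0)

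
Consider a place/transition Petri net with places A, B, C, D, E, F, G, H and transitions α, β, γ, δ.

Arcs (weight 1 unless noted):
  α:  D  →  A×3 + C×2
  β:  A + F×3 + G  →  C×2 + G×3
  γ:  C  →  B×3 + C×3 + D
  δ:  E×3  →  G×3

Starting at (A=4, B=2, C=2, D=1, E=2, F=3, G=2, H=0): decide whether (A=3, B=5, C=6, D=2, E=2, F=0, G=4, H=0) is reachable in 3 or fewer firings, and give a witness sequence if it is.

YES — reachable via ⟨β, γ⟩ (2 firings)

step 1: fire β:  (A=4, B=2, C=2, D=1, E=2, F=3, G=2, H=0) → (A=3, B=2, C=4, D=1, E=2, F=0, G=4, H=0)
step 2: fire γ:  (A=3, B=2, C=4, D=1, E=2, F=0, G=4, H=0) → (A=3, B=5, C=6, D=2, E=2, F=0, G=4, H=0)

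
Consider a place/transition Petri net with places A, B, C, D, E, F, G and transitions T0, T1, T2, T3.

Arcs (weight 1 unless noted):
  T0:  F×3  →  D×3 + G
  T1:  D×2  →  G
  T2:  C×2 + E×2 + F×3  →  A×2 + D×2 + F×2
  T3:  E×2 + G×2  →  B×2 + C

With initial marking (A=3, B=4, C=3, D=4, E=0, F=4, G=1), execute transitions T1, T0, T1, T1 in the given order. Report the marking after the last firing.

step 1: fire T1:  (A=3, B=4, C=3, D=4, E=0, F=4, G=1) → (A=3, B=4, C=3, D=2, E=0, F=4, G=2)
step 2: fire T0:  (A=3, B=4, C=3, D=2, E=0, F=4, G=2) → (A=3, B=4, C=3, D=5, E=0, F=1, G=3)
step 3: fire T1:  (A=3, B=4, C=3, D=5, E=0, F=1, G=3) → (A=3, B=4, C=3, D=3, E=0, F=1, G=4)
step 4: fire T1:  (A=3, B=4, C=3, D=3, E=0, F=1, G=4) → (A=3, B=4, C=3, D=1, E=0, F=1, G=5)

(A=3, B=4, C=3, D=1, E=0, F=1, G=5)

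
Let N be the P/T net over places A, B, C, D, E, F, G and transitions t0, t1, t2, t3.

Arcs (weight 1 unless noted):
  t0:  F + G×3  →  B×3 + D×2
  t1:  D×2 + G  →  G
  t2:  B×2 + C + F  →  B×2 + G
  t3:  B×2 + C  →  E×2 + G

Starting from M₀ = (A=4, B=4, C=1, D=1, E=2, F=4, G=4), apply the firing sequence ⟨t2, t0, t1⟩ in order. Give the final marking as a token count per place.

step 1: fire t2:  (A=4, B=4, C=1, D=1, E=2, F=4, G=4) → (A=4, B=4, C=0, D=1, E=2, F=3, G=5)
step 2: fire t0:  (A=4, B=4, C=0, D=1, E=2, F=3, G=5) → (A=4, B=7, C=0, D=3, E=2, F=2, G=2)
step 3: fire t1:  (A=4, B=7, C=0, D=3, E=2, F=2, G=2) → (A=4, B=7, C=0, D=1, E=2, F=2, G=2)

(A=4, B=7, C=0, D=1, E=2, F=2, G=2)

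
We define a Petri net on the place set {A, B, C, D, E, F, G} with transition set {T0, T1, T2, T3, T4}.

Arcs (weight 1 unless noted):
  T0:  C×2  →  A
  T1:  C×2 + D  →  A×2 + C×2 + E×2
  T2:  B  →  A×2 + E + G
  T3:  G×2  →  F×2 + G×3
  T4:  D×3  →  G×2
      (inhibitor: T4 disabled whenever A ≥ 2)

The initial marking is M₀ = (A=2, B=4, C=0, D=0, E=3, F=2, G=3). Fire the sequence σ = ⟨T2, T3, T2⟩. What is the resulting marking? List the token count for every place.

(A=6, B=2, C=0, D=0, E=5, F=4, G=6)

step 1: fire T2:  (A=2, B=4, C=0, D=0, E=3, F=2, G=3) → (A=4, B=3, C=0, D=0, E=4, F=2, G=4)
step 2: fire T3:  (A=4, B=3, C=0, D=0, E=4, F=2, G=4) → (A=4, B=3, C=0, D=0, E=4, F=4, G=5)
step 3: fire T2:  (A=4, B=3, C=0, D=0, E=4, F=4, G=5) → (A=6, B=2, C=0, D=0, E=5, F=4, G=6)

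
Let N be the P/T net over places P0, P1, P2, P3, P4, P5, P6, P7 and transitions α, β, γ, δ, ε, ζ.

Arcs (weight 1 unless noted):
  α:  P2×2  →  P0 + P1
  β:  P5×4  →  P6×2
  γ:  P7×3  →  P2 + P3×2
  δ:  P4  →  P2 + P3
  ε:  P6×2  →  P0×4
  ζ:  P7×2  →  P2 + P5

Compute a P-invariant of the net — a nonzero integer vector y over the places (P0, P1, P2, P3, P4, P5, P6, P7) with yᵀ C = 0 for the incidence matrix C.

y = (P0:2, P1:-6, P2:-2, P3:1, P4:-1, P5:2, P6:4, P7:0)

Incidence matrix C (rows=places, cols=transitions):
        α    β    γ    δ    ε    ζ
   P0   1    0    0    0    4    0
   P1   1    0    0    0    0    0
   P2  -2    0    1    1    0    1
   P3   0    0    2    1    0    0
   P4   0    0    0   -1    0    0
   P5   0   -4    0    0    0    1
   P6   0    2    0    0   -2    0
   P7   0    0   -3    0    0   -2

Candidate y = [2, -6, -2, 1, -1, 2, 4, 0]; check y·C column-wise:
  col α: 2·1 + -6·1 + -2·-2 + 1·0 + -1·0 + 2·0 + 4·0 = 0
  col β: 2·0 + -6·0 + -2·0 + 1·0 + -1·0 + 2·-4 + 4·2 = 0
  col γ: 2·0 + -6·0 + -2·1 + 1·2 + -1·0 + 2·0 + 4·0 + 0·-3 = 0
  col δ: 2·0 + -6·0 + -2·1 + 1·1 + -1·-1 + 2·0 + 4·0 = 0
  col ε: 2·4 + -6·0 + -2·0 + 1·0 + -1·0 + 2·0 + 4·-2 = 0
  col ζ: 2·0 + -6·0 + -2·1 + 1·0 + -1·0 + 2·1 + 4·0 + 0·-2 = 0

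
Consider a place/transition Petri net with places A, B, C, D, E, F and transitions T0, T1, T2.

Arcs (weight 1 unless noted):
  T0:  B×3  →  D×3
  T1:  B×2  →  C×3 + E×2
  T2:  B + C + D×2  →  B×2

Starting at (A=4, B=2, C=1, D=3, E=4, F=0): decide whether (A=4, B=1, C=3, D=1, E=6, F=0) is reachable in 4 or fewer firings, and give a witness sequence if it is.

step 1: fire T2:  (A=4, B=2, C=1, D=3, E=4, F=0) → (A=4, B=3, C=0, D=1, E=4, F=0)
step 2: fire T1:  (A=4, B=3, C=0, D=1, E=4, F=0) → (A=4, B=1, C=3, D=1, E=6, F=0)

YES — reachable via ⟨T2, T1⟩ (2 firings)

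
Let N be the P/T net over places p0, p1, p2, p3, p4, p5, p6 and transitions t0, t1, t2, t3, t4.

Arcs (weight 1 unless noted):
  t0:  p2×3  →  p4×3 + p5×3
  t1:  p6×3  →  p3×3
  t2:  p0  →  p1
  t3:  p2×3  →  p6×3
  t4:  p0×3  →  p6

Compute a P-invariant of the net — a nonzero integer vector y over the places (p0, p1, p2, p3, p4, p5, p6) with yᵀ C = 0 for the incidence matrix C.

y = (p0:0, p1:0, p2:0, p3:0, p4:1, p5:-1, p6:0)

Incidence matrix C (rows=places, cols=transitions):
       t0   t1   t2   t3   t4
   p0   0    0   -1    0   -3
   p1   0    0    1    0    0
   p2  -3    0    0   -3    0
   p3   0    3    0    0    0
   p4   3    0    0    0    0
   p5   3    0    0    0    0
   p6   0   -3    0    3    1

Candidate y = [0, 0, 0, 0, 1, -1, 0]; check y·C column-wise:
  col t0: 0·-3 + 1·3 + -1·3 = 0
  col t1: 0·3 + 1·0 + -1·0 + 0·-3 = 0
  col t2: 0·-1 + 0·1 + 1·0 + -1·0 = 0
  col t3: 0·-3 + 1·0 + -1·0 + 0·3 = 0
  col t4: 0·-3 + 1·0 + -1·0 + 0·1 = 0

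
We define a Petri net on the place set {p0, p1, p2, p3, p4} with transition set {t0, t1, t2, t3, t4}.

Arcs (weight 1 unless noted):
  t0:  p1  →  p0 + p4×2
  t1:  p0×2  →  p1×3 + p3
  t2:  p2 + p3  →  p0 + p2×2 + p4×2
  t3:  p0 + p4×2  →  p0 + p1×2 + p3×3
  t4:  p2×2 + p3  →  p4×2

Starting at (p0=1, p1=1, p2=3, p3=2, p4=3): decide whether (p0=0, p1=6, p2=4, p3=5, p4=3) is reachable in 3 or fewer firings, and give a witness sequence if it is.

YES — reachable via ⟨t2, t3, t1⟩ (3 firings)

step 1: fire t2:  (p0=1, p1=1, p2=3, p3=2, p4=3) → (p0=2, p1=1, p2=4, p3=1, p4=5)
step 2: fire t3:  (p0=2, p1=1, p2=4, p3=1, p4=5) → (p0=2, p1=3, p2=4, p3=4, p4=3)
step 3: fire t1:  (p0=2, p1=3, p2=4, p3=4, p4=3) → (p0=0, p1=6, p2=4, p3=5, p4=3)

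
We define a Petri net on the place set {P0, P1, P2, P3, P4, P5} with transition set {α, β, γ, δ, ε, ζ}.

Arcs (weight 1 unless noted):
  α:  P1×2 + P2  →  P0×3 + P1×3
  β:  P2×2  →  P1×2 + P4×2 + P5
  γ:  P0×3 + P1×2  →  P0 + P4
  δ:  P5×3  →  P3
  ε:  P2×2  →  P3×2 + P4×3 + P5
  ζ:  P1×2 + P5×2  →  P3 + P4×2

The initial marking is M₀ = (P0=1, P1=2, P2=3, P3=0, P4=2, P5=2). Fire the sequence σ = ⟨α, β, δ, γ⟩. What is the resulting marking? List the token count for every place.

step 1: fire α:  (P0=1, P1=2, P2=3, P3=0, P4=2, P5=2) → (P0=4, P1=3, P2=2, P3=0, P4=2, P5=2)
step 2: fire β:  (P0=4, P1=3, P2=2, P3=0, P4=2, P5=2) → (P0=4, P1=5, P2=0, P3=0, P4=4, P5=3)
step 3: fire δ:  (P0=4, P1=5, P2=0, P3=0, P4=4, P5=3) → (P0=4, P1=5, P2=0, P3=1, P4=4, P5=0)
step 4: fire γ:  (P0=4, P1=5, P2=0, P3=1, P4=4, P5=0) → (P0=2, P1=3, P2=0, P3=1, P4=5, P5=0)

(P0=2, P1=3, P2=0, P3=1, P4=5, P5=0)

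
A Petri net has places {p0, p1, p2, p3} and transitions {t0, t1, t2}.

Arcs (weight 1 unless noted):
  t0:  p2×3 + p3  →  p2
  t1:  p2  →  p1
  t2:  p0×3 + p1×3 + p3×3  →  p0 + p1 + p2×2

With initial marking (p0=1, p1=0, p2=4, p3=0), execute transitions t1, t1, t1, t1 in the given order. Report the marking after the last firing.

(p0=1, p1=4, p2=0, p3=0)

step 1: fire t1:  (p0=1, p1=0, p2=4, p3=0) → (p0=1, p1=1, p2=3, p3=0)
step 2: fire t1:  (p0=1, p1=1, p2=3, p3=0) → (p0=1, p1=2, p2=2, p3=0)
step 3: fire t1:  (p0=1, p1=2, p2=2, p3=0) → (p0=1, p1=3, p2=1, p3=0)
step 4: fire t1:  (p0=1, p1=3, p2=1, p3=0) → (p0=1, p1=4, p2=0, p3=0)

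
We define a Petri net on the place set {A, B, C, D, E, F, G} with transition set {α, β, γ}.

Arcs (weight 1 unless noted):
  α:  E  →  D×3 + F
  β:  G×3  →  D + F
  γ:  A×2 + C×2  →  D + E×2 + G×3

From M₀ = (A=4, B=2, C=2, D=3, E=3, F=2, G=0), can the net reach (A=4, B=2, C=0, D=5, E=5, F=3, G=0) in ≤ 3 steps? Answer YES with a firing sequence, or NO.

depth 0: 1 marking
depth 1: 3 markings reached so far
depth 2: 6 markings reached so far
depth 3: 9 markings reached so far
target is not among the 9 markings reachable within 3 steps

NO — not reachable within 3 firings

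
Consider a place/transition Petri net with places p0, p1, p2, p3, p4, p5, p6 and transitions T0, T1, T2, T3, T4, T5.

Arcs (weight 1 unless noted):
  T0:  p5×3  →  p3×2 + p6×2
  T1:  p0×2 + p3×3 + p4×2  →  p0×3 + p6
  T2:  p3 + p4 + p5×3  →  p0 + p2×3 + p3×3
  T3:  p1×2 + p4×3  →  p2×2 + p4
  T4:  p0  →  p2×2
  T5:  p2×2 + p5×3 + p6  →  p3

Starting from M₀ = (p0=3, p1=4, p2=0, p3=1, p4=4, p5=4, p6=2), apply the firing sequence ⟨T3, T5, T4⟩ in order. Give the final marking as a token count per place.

(p0=2, p1=2, p2=2, p3=2, p4=2, p5=1, p6=1)

step 1: fire T3:  (p0=3, p1=4, p2=0, p3=1, p4=4, p5=4, p6=2) → (p0=3, p1=2, p2=2, p3=1, p4=2, p5=4, p6=2)
step 2: fire T5:  (p0=3, p1=2, p2=2, p3=1, p4=2, p5=4, p6=2) → (p0=3, p1=2, p2=0, p3=2, p4=2, p5=1, p6=1)
step 3: fire T4:  (p0=3, p1=2, p2=0, p3=2, p4=2, p5=1, p6=1) → (p0=2, p1=2, p2=2, p3=2, p4=2, p5=1, p6=1)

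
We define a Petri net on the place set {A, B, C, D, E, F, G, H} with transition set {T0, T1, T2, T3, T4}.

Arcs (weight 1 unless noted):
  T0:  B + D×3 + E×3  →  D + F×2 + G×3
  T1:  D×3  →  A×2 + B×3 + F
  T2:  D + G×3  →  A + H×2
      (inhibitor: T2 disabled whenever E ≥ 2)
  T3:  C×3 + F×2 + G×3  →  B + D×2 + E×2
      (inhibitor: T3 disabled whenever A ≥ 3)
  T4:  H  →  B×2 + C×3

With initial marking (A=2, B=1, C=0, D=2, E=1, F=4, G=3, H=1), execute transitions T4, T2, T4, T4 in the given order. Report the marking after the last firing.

step 1: fire T4:  (A=2, B=1, C=0, D=2, E=1, F=4, G=3, H=1) → (A=2, B=3, C=3, D=2, E=1, F=4, G=3, H=0)
step 2: fire T2:  (A=2, B=3, C=3, D=2, E=1, F=4, G=3, H=0) → (A=3, B=3, C=3, D=1, E=1, F=4, G=0, H=2)
step 3: fire T4:  (A=3, B=3, C=3, D=1, E=1, F=4, G=0, H=2) → (A=3, B=5, C=6, D=1, E=1, F=4, G=0, H=1)
step 4: fire T4:  (A=3, B=5, C=6, D=1, E=1, F=4, G=0, H=1) → (A=3, B=7, C=9, D=1, E=1, F=4, G=0, H=0)

(A=3, B=7, C=9, D=1, E=1, F=4, G=0, H=0)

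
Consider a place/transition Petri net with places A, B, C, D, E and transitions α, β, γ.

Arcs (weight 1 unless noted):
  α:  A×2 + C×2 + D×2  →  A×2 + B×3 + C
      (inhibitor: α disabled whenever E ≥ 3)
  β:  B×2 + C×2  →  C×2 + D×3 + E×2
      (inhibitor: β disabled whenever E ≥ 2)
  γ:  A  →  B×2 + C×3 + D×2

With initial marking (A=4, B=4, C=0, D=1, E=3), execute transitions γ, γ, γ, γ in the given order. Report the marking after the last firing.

step 1: fire γ:  (A=4, B=4, C=0, D=1, E=3) → (A=3, B=6, C=3, D=3, E=3)
step 2: fire γ:  (A=3, B=6, C=3, D=3, E=3) → (A=2, B=8, C=6, D=5, E=3)
step 3: fire γ:  (A=2, B=8, C=6, D=5, E=3) → (A=1, B=10, C=9, D=7, E=3)
step 4: fire γ:  (A=1, B=10, C=9, D=7, E=3) → (A=0, B=12, C=12, D=9, E=3)

(A=0, B=12, C=12, D=9, E=3)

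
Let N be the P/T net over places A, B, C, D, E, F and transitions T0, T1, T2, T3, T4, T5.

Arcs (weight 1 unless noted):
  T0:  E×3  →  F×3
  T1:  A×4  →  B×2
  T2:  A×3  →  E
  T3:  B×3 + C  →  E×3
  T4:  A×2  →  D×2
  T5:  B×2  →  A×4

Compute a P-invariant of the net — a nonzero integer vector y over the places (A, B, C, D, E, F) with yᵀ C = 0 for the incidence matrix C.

y = (A:1, B:2, C:3, D:1, E:3, F:3)

Incidence matrix C (rows=places, cols=transitions):
       T0   T1   T2   T3   T4   T5
    A   0   -4   -3    0   -2    4
    B   0    2    0   -3    0   -2
    C   0    0    0   -1    0    0
    D   0    0    0    0    2    0
    E  -3    0    1    3    0    0
    F   3    0    0    0    0    0

Candidate y = [1, 2, 3, 1, 3, 3]; check y·C column-wise:
  col T0: 1·0 + 2·0 + 3·0 + 1·0 + 3·-3 + 3·3 = 0
  col T1: 1·-4 + 2·2 + 3·0 + 1·0 + 3·0 + 3·0 = 0
  col T2: 1·-3 + 2·0 + 3·0 + 1·0 + 3·1 + 3·0 = 0
  col T3: 1·0 + 2·-3 + 3·-1 + 1·0 + 3·3 + 3·0 = 0
  col T4: 1·-2 + 2·0 + 3·0 + 1·2 + 3·0 + 3·0 = 0
  col T5: 1·4 + 2·-2 + 3·0 + 1·0 + 3·0 + 3·0 = 0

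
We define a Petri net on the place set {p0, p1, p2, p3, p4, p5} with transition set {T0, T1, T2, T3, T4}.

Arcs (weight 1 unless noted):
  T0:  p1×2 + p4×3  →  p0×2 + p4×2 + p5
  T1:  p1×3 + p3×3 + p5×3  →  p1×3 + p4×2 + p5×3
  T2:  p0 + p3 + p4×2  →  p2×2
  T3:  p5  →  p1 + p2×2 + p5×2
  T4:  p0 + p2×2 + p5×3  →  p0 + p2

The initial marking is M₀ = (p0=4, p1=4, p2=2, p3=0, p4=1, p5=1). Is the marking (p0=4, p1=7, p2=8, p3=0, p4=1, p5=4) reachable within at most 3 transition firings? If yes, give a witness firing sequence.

step 1: fire T3:  (p0=4, p1=4, p2=2, p3=0, p4=1, p5=1) → (p0=4, p1=5, p2=4, p3=0, p4=1, p5=2)
step 2: fire T3:  (p0=4, p1=5, p2=4, p3=0, p4=1, p5=2) → (p0=4, p1=6, p2=6, p3=0, p4=1, p5=3)
step 3: fire T3:  (p0=4, p1=6, p2=6, p3=0, p4=1, p5=3) → (p0=4, p1=7, p2=8, p3=0, p4=1, p5=4)

YES — reachable via ⟨T3, T3, T3⟩ (3 firings)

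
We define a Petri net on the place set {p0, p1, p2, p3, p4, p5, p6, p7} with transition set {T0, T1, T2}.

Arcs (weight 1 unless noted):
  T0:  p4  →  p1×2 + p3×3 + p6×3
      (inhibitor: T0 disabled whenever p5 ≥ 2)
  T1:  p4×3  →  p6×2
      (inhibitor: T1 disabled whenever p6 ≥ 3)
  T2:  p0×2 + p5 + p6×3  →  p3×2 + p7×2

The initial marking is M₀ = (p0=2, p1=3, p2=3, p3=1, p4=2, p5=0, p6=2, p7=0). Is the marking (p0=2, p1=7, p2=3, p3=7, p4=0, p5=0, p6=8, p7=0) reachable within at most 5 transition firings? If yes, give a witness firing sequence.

YES — reachable via ⟨T0, T0⟩ (2 firings)

step 1: fire T0:  (p0=2, p1=3, p2=3, p3=1, p4=2, p5=0, p6=2, p7=0) → (p0=2, p1=5, p2=3, p3=4, p4=1, p5=0, p6=5, p7=0)
step 2: fire T0:  (p0=2, p1=5, p2=3, p3=4, p4=1, p5=0, p6=5, p7=0) → (p0=2, p1=7, p2=3, p3=7, p4=0, p5=0, p6=8, p7=0)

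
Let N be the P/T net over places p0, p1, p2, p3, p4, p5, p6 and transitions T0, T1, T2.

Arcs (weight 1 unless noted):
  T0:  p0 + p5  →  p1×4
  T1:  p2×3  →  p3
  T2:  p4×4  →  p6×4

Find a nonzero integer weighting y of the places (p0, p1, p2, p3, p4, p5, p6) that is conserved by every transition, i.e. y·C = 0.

Incidence matrix C (rows=places, cols=transitions):
       T0   T1   T2
   p0  -1    0    0
   p1   4    0    0
   p2   0   -3    0
   p3   0    1    0
   p4   0    0   -4
   p5  -1    0    0
   p6   0    0    4

Candidate y = [4, 1, 0, 0, 0, 0, 0]; check y·C column-wise:
  col T0: 4·-1 + 1·4 + 0·-1 = 0
  col T1: 4·0 + 1·0 + 0·-3 + 0·1 = 0
  col T2: 4·0 + 1·0 + 0·-4 + 0·4 = 0

y = (p0:4, p1:1, p2:0, p3:0, p4:0, p5:0, p6:0)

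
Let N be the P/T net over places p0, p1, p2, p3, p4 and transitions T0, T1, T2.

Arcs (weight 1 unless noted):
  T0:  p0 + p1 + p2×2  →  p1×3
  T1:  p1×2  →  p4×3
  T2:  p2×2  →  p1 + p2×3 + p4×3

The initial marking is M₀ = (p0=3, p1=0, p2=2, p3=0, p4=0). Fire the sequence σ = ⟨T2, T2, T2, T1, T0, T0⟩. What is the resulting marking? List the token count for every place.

step 1: fire T2:  (p0=3, p1=0, p2=2, p3=0, p4=0) → (p0=3, p1=1, p2=3, p3=0, p4=3)
step 2: fire T2:  (p0=3, p1=1, p2=3, p3=0, p4=3) → (p0=3, p1=2, p2=4, p3=0, p4=6)
step 3: fire T2:  (p0=3, p1=2, p2=4, p3=0, p4=6) → (p0=3, p1=3, p2=5, p3=0, p4=9)
step 4: fire T1:  (p0=3, p1=3, p2=5, p3=0, p4=9) → (p0=3, p1=1, p2=5, p3=0, p4=12)
step 5: fire T0:  (p0=3, p1=1, p2=5, p3=0, p4=12) → (p0=2, p1=3, p2=3, p3=0, p4=12)
step 6: fire T0:  (p0=2, p1=3, p2=3, p3=0, p4=12) → (p0=1, p1=5, p2=1, p3=0, p4=12)

(p0=1, p1=5, p2=1, p3=0, p4=12)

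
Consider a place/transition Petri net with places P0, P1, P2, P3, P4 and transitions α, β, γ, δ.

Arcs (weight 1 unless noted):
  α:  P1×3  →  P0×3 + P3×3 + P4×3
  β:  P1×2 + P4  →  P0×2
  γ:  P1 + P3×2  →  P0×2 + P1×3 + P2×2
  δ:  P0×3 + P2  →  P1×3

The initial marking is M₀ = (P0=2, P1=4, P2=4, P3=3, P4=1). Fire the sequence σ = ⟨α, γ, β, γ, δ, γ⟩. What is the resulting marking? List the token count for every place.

step 1: fire α:  (P0=2, P1=4, P2=4, P3=3, P4=1) → (P0=5, P1=1, P2=4, P3=6, P4=4)
step 2: fire γ:  (P0=5, P1=1, P2=4, P3=6, P4=4) → (P0=7, P1=3, P2=6, P3=4, P4=4)
step 3: fire β:  (P0=7, P1=3, P2=6, P3=4, P4=4) → (P0=9, P1=1, P2=6, P3=4, P4=3)
step 4: fire γ:  (P0=9, P1=1, P2=6, P3=4, P4=3) → (P0=11, P1=3, P2=8, P3=2, P4=3)
step 5: fire δ:  (P0=11, P1=3, P2=8, P3=2, P4=3) → (P0=8, P1=6, P2=7, P3=2, P4=3)
step 6: fire γ:  (P0=8, P1=6, P2=7, P3=2, P4=3) → (P0=10, P1=8, P2=9, P3=0, P4=3)

(P0=10, P1=8, P2=9, P3=0, P4=3)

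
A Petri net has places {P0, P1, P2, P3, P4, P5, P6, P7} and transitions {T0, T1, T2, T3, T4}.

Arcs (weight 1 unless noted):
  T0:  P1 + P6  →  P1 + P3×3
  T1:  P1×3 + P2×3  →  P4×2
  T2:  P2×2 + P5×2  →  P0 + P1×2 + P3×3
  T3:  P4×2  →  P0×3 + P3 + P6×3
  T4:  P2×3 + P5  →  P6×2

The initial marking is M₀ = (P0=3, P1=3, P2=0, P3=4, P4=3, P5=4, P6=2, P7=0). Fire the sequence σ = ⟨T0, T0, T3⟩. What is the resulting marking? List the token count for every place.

step 1: fire T0:  (P0=3, P1=3, P2=0, P3=4, P4=3, P5=4, P6=2, P7=0) → (P0=3, P1=3, P2=0, P3=7, P4=3, P5=4, P6=1, P7=0)
step 2: fire T0:  (P0=3, P1=3, P2=0, P3=7, P4=3, P5=4, P6=1, P7=0) → (P0=3, P1=3, P2=0, P3=10, P4=3, P5=4, P6=0, P7=0)
step 3: fire T3:  (P0=3, P1=3, P2=0, P3=10, P4=3, P5=4, P6=0, P7=0) → (P0=6, P1=3, P2=0, P3=11, P4=1, P5=4, P6=3, P7=0)

(P0=6, P1=3, P2=0, P3=11, P4=1, P5=4, P6=3, P7=0)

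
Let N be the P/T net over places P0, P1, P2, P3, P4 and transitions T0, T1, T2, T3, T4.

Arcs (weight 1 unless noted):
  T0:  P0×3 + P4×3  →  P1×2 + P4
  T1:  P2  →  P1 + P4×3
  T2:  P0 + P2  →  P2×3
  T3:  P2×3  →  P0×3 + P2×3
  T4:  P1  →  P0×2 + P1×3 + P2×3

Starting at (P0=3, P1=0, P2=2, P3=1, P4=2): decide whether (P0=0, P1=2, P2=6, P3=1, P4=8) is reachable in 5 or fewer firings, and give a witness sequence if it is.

step 1: fire T1:  (P0=3, P1=0, P2=2, P3=1, P4=2) → (P0=3, P1=1, P2=1, P3=1, P4=5)
step 2: fire T2:  (P0=3, P1=1, P2=1, P3=1, P4=5) → (P0=2, P1=1, P2=3, P3=1, P4=5)
step 3: fire T1:  (P0=2, P1=1, P2=3, P3=1, P4=5) → (P0=2, P1=2, P2=2, P3=1, P4=8)
step 4: fire T2:  (P0=2, P1=2, P2=2, P3=1, P4=8) → (P0=1, P1=2, P2=4, P3=1, P4=8)
step 5: fire T2:  (P0=1, P1=2, P2=4, P3=1, P4=8) → (P0=0, P1=2, P2=6, P3=1, P4=8)

YES — reachable via ⟨T1, T2, T1, T2, T2⟩ (5 firings)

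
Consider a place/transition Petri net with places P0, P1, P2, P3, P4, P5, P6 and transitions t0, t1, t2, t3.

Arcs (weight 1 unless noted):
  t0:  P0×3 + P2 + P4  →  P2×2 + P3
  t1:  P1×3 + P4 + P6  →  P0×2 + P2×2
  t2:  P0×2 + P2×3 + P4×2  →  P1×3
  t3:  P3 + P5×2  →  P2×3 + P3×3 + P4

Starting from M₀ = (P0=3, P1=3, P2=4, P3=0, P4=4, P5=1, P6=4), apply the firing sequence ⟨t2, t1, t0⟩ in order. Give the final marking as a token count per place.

step 1: fire t2:  (P0=3, P1=3, P2=4, P3=0, P4=4, P5=1, P6=4) → (P0=1, P1=6, P2=1, P3=0, P4=2, P5=1, P6=4)
step 2: fire t1:  (P0=1, P1=6, P2=1, P3=0, P4=2, P5=1, P6=4) → (P0=3, P1=3, P2=3, P3=0, P4=1, P5=1, P6=3)
step 3: fire t0:  (P0=3, P1=3, P2=3, P3=0, P4=1, P5=1, P6=3) → (P0=0, P1=3, P2=4, P3=1, P4=0, P5=1, P6=3)

(P0=0, P1=3, P2=4, P3=1, P4=0, P5=1, P6=3)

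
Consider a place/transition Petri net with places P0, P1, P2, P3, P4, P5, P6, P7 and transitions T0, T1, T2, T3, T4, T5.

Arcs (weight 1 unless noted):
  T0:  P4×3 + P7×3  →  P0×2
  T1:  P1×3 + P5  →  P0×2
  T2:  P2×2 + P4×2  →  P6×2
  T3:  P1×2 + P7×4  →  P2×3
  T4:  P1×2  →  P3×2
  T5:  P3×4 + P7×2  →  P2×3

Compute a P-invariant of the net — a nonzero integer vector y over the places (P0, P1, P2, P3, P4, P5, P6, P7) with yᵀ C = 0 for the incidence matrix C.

y = (P0:3, P1:0, P2:0, P3:0, P4:2, P5:6, P6:2, P7:0)

Incidence matrix C (rows=places, cols=transitions):
       T0   T1   T2   T3   T4   T5
   P0   2    2    0    0    0    0
   P1   0   -3    0   -2   -2    0
   P2   0    0   -2    3    0    3
   P3   0    0    0    0    2   -4
   P4  -3    0   -2    0    0    0
   P5   0   -1    0    0    0    0
   P6   0    0    2    0    0    0
   P7  -3    0    0   -4    0   -2

Candidate y = [3, 0, 0, 0, 2, 6, 2, 0]; check y·C column-wise:
  col T0: 3·2 + 2·-3 + 6·0 + 2·0 + 0·-3 = 0
  col T1: 3·2 + 0·-3 + 2·0 + 6·-1 + 2·0 = 0
  col T2: 3·0 + 0·-2 + 2·-2 + 6·0 + 2·2 = 0
  col T3: 3·0 + 0·-2 + 0·3 + 2·0 + 6·0 + 2·0 + 0·-4 = 0
  col T4: 3·0 + 0·-2 + 0·2 + 2·0 + 6·0 + 2·0 = 0
  col T5: 3·0 + 0·3 + 0·-4 + 2·0 + 6·0 + 2·0 + 0·-2 = 0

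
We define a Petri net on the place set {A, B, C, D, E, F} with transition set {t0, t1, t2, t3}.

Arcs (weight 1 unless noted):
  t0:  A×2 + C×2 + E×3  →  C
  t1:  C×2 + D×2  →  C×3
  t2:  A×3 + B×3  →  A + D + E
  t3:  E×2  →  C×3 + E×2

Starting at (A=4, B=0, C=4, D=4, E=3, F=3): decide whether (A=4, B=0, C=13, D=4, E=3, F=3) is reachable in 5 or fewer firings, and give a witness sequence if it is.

YES — reachable via ⟨t3, t3, t3⟩ (3 firings)

step 1: fire t3:  (A=4, B=0, C=4, D=4, E=3, F=3) → (A=4, B=0, C=7, D=4, E=3, F=3)
step 2: fire t3:  (A=4, B=0, C=7, D=4, E=3, F=3) → (A=4, B=0, C=10, D=4, E=3, F=3)
step 3: fire t3:  (A=4, B=0, C=10, D=4, E=3, F=3) → (A=4, B=0, C=13, D=4, E=3, F=3)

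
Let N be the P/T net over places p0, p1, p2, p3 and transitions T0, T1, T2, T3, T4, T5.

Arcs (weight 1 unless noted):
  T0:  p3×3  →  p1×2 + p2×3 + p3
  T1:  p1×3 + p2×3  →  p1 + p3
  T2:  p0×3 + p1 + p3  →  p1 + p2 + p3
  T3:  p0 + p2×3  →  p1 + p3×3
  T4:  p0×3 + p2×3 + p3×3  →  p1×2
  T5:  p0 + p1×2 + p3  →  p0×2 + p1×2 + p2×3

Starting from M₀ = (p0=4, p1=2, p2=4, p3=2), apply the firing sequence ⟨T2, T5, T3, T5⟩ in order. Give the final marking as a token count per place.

(p0=2, p1=3, p2=8, p3=3)

step 1: fire T2:  (p0=4, p1=2, p2=4, p3=2) → (p0=1, p1=2, p2=5, p3=2)
step 2: fire T5:  (p0=1, p1=2, p2=5, p3=2) → (p0=2, p1=2, p2=8, p3=1)
step 3: fire T3:  (p0=2, p1=2, p2=8, p3=1) → (p0=1, p1=3, p2=5, p3=4)
step 4: fire T5:  (p0=1, p1=3, p2=5, p3=4) → (p0=2, p1=3, p2=8, p3=3)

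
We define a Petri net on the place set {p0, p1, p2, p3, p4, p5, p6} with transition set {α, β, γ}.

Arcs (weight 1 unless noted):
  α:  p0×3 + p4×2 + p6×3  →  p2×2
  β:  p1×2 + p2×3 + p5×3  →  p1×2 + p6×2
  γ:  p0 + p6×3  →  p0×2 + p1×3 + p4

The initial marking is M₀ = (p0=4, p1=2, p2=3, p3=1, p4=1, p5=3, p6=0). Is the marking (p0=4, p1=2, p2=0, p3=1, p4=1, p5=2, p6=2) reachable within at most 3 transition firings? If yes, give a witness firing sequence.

depth 0: 1 marking
depth 1: 2 markings reached so far
depth 2: 2 markings reached so far
(frontier empty at depth 2; search complete)
target is not among the 2 markings reachable within 3 steps

NO — not reachable within 3 firings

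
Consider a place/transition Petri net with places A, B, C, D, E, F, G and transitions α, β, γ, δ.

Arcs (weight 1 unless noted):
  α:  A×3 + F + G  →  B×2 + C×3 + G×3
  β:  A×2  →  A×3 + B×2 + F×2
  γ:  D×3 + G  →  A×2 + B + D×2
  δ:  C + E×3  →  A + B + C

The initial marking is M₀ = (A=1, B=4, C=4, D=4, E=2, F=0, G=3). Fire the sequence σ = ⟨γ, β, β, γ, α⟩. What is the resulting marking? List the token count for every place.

(A=4, B=12, C=7, D=2, E=2, F=3, G=3)

step 1: fire γ:  (A=1, B=4, C=4, D=4, E=2, F=0, G=3) → (A=3, B=5, C=4, D=3, E=2, F=0, G=2)
step 2: fire β:  (A=3, B=5, C=4, D=3, E=2, F=0, G=2) → (A=4, B=7, C=4, D=3, E=2, F=2, G=2)
step 3: fire β:  (A=4, B=7, C=4, D=3, E=2, F=2, G=2) → (A=5, B=9, C=4, D=3, E=2, F=4, G=2)
step 4: fire γ:  (A=5, B=9, C=4, D=3, E=2, F=4, G=2) → (A=7, B=10, C=4, D=2, E=2, F=4, G=1)
step 5: fire α:  (A=7, B=10, C=4, D=2, E=2, F=4, G=1) → (A=4, B=12, C=7, D=2, E=2, F=3, G=3)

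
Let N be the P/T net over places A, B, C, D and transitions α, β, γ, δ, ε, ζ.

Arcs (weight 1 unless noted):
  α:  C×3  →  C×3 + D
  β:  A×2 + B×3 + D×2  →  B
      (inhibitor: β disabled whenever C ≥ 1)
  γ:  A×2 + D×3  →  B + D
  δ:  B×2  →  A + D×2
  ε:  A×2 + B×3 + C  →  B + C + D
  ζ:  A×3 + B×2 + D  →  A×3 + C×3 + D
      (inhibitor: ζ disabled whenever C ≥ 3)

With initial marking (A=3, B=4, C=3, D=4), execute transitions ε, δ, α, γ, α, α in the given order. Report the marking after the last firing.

step 1: fire ε:  (A=3, B=4, C=3, D=4) → (A=1, B=2, C=3, D=5)
step 2: fire δ:  (A=1, B=2, C=3, D=5) → (A=2, B=0, C=3, D=7)
step 3: fire α:  (A=2, B=0, C=3, D=7) → (A=2, B=0, C=3, D=8)
step 4: fire γ:  (A=2, B=0, C=3, D=8) → (A=0, B=1, C=3, D=6)
step 5: fire α:  (A=0, B=1, C=3, D=6) → (A=0, B=1, C=3, D=7)
step 6: fire α:  (A=0, B=1, C=3, D=7) → (A=0, B=1, C=3, D=8)

(A=0, B=1, C=3, D=8)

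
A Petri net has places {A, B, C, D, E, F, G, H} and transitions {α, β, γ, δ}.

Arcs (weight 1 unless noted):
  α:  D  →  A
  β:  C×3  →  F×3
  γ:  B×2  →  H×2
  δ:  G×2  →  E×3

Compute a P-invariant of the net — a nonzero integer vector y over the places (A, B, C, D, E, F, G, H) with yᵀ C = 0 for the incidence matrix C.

y = (A:1, B:0, C:0, D:1, E:0, F:0, G:0, H:0)

Incidence matrix C (rows=places, cols=transitions):
        α    β    γ    δ
    A   1    0    0    0
    B   0    0   -2    0
    C   0   -3    0    0
    D  -1    0    0    0
    E   0    0    0    3
    F   0    3    0    0
    G   0    0    0   -2
    H   0    0    2    0

Candidate y = [1, 0, 0, 1, 0, 0, 0, 0]; check y·C column-wise:
  col α: 1·1 + 1·-1 = 0
  col β: 1·0 + 0·-3 + 1·0 + 0·3 = 0
  col γ: 1·0 + 0·-2 + 1·0 + 0·2 = 0
  col δ: 1·0 + 1·0 + 0·3 + 0·-2 = 0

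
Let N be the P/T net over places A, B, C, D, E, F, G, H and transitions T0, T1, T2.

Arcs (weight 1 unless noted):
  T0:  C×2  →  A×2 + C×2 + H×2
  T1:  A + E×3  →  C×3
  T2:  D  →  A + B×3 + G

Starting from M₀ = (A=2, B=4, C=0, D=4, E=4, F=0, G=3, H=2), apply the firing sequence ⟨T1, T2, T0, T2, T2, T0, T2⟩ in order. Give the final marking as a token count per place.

(A=9, B=16, C=3, D=0, E=1, F=0, G=7, H=6)

step 1: fire T1:  (A=2, B=4, C=0, D=4, E=4, F=0, G=3, H=2) → (A=1, B=4, C=3, D=4, E=1, F=0, G=3, H=2)
step 2: fire T2:  (A=1, B=4, C=3, D=4, E=1, F=0, G=3, H=2) → (A=2, B=7, C=3, D=3, E=1, F=0, G=4, H=2)
step 3: fire T0:  (A=2, B=7, C=3, D=3, E=1, F=0, G=4, H=2) → (A=4, B=7, C=3, D=3, E=1, F=0, G=4, H=4)
step 4: fire T2:  (A=4, B=7, C=3, D=3, E=1, F=0, G=4, H=4) → (A=5, B=10, C=3, D=2, E=1, F=0, G=5, H=4)
step 5: fire T2:  (A=5, B=10, C=3, D=2, E=1, F=0, G=5, H=4) → (A=6, B=13, C=3, D=1, E=1, F=0, G=6, H=4)
step 6: fire T0:  (A=6, B=13, C=3, D=1, E=1, F=0, G=6, H=4) → (A=8, B=13, C=3, D=1, E=1, F=0, G=6, H=6)
step 7: fire T2:  (A=8, B=13, C=3, D=1, E=1, F=0, G=6, H=6) → (A=9, B=16, C=3, D=0, E=1, F=0, G=7, H=6)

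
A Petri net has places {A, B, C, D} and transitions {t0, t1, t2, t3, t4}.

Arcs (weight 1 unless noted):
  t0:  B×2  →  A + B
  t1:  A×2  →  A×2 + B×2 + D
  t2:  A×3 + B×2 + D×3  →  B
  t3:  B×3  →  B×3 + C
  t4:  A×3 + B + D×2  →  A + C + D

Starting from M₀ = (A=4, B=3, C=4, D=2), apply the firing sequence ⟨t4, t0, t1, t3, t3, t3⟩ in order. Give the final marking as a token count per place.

(A=3, B=3, C=8, D=2)

step 1: fire t4:  (A=4, B=3, C=4, D=2) → (A=2, B=2, C=5, D=1)
step 2: fire t0:  (A=2, B=2, C=5, D=1) → (A=3, B=1, C=5, D=1)
step 3: fire t1:  (A=3, B=1, C=5, D=1) → (A=3, B=3, C=5, D=2)
step 4: fire t3:  (A=3, B=3, C=5, D=2) → (A=3, B=3, C=6, D=2)
step 5: fire t3:  (A=3, B=3, C=6, D=2) → (A=3, B=3, C=7, D=2)
step 6: fire t3:  (A=3, B=3, C=7, D=2) → (A=3, B=3, C=8, D=2)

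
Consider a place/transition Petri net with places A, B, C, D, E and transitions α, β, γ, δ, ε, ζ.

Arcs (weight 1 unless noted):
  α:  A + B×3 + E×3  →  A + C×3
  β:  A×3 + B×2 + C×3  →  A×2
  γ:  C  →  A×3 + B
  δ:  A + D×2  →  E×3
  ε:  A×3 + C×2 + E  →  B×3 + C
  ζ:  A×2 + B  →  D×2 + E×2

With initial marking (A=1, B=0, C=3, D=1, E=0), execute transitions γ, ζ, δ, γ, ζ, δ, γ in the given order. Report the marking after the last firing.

step 1: fire γ:  (A=1, B=0, C=3, D=1, E=0) → (A=4, B=1, C=2, D=1, E=0)
step 2: fire ζ:  (A=4, B=1, C=2, D=1, E=0) → (A=2, B=0, C=2, D=3, E=2)
step 3: fire δ:  (A=2, B=0, C=2, D=3, E=2) → (A=1, B=0, C=2, D=1, E=5)
step 4: fire γ:  (A=1, B=0, C=2, D=1, E=5) → (A=4, B=1, C=1, D=1, E=5)
step 5: fire ζ:  (A=4, B=1, C=1, D=1, E=5) → (A=2, B=0, C=1, D=3, E=7)
step 6: fire δ:  (A=2, B=0, C=1, D=3, E=7) → (A=1, B=0, C=1, D=1, E=10)
step 7: fire γ:  (A=1, B=0, C=1, D=1, E=10) → (A=4, B=1, C=0, D=1, E=10)

(A=4, B=1, C=0, D=1, E=10)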